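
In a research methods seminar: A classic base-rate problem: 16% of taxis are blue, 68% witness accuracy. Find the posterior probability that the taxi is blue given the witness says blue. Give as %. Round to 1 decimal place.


P(blue | says blue) = P(says blue | blue)*P(blue) / [P(says blue | blue)*P(blue) + P(says blue | not blue)*P(not blue)]
Numerator = 0.68 * 0.16 = 0.1088
False identification = 0.32 * 0.84 = 0.2688
P = 0.1088 / (0.1088 + 0.2688)
= 0.1088 / 0.3776
As percentage = 28.8


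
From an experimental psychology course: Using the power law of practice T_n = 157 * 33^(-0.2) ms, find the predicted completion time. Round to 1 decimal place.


T_n = 157 * 33^(-0.2)
33^(-0.2) = 0.496932
T_n = 157 * 0.496932
= 78.0 ms


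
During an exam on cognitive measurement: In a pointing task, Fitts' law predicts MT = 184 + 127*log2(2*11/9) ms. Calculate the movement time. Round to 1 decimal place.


MT = 184 + 127 * log2(2*11/9)
2D/W = 2.444444
log2(2.444444) = 1.2895
MT = 184 + 127 * 1.2895
= 347.8 ms


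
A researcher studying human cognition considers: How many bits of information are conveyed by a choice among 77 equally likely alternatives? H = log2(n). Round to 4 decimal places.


H = log2(n)
H = log2(77)
= 6.2668


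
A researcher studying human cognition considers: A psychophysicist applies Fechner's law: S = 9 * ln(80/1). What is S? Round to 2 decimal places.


S = 9 * ln(80/1)
I/I0 = 80.0
ln(80.0) = 4.382
S = 9 * 4.382
= 39.44


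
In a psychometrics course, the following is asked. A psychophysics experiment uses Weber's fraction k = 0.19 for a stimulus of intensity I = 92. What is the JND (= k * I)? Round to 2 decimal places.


JND = k * I
JND = 0.19 * 92
= 17.48


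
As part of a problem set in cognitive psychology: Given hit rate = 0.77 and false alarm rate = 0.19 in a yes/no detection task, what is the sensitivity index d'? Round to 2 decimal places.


d' = z(HR) - z(FAR)
z(0.77) = 0.7388
z(0.19) = -0.8779
d' = 0.7388 - -0.8779
= 1.62


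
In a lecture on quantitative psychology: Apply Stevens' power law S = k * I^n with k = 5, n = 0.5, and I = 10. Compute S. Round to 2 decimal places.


S = 5 * 10^0.5
10^0.5 = 3.1623
S = 5 * 3.1623
= 15.81


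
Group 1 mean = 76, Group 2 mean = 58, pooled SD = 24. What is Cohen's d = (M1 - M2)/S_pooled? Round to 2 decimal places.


Cohen's d = (M1 - M2) / S_pooled
= (76 - 58) / 24
= 18 / 24
= 0.75


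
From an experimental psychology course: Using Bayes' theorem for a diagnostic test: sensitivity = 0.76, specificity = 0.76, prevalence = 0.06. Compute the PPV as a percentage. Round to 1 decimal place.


PPV = (sens * prev) / (sens * prev + (1-spec) * (1-prev))
Numerator = 0.76 * 0.06 = 0.0456
P(positive and no disease) = (1 - spec) * (1 - prev) = (1 - 0.76) * (1 - 0.06) = 0.2256
Denominator = 0.0456 + 0.2256 = 0.2712
PPV = 0.0456 / 0.2712 = 0.168142
As percentage = 16.8


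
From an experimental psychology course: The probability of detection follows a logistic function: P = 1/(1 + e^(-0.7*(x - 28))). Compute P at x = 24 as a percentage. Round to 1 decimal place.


P(x) = 1/(1 + e^(-0.7*(24 - 28)))
Exponent = -0.7 * -4 = 2.8
e^(2.8) = 16.444647
P = 1/(1 + 16.444647) = 0.057324
Percentage = 5.7


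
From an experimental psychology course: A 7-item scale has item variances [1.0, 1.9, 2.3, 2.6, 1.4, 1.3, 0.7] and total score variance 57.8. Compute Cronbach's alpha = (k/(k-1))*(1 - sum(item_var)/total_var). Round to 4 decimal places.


alpha = (k/(k-1)) * (1 - sum(s_i^2)/s_total^2)
sum(item variances) = 11.2
k/(k-1) = 7/6 = 1.166667
1 - 11.2/57.8 = 1 - 0.193772 = 0.806228
alpha = 1.166667 * 0.806228
= 0.9406


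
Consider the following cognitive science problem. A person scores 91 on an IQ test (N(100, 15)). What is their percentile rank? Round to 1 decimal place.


z = (IQ - mean) / SD
z = (91 - 100) / 15 = -0.6
Percentile = Phi(-0.6) * 100
Phi(-0.6) = 0.274253
= 27.4


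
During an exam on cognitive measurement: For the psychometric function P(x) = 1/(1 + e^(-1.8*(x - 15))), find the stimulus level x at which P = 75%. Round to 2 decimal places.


At P = 0.75: 0.75 = 1/(1 + e^(-k*(x-x0)))
Solving: e^(-k*(x-x0)) = 1/3
x = x0 + ln(3)/k
ln(3) = 1.0986
x = 15 + 1.0986/1.8
= 15 + 0.6103
= 15.61


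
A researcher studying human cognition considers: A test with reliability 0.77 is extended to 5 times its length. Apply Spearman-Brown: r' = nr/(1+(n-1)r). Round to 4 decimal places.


r_new = n*r / (1 + (n-1)*r)
Numerator = 5 * 0.77 = 3.85
Denominator = 1 + 4 * 0.77 = 4.08
r_new = 3.85 / 4.08
= 0.9436


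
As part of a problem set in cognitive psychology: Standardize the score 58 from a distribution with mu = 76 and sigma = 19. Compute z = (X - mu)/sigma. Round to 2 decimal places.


z = (X - mu) / sigma
= (58 - 76) / 19
= -18 / 19
= -0.95


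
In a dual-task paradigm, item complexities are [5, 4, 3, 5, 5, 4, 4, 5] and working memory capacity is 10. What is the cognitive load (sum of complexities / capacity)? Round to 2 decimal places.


Total complexity = 5 + 4 + 3 + 5 + 5 + 4 + 4 + 5 = 35
Load = total / capacity = 35 / 10
= 3.50


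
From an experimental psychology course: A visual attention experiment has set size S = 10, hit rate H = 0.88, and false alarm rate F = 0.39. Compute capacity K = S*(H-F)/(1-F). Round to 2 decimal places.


K = S * (H - F) / (1 - F)
H - F = 0.49
1 - F = 0.61
K = 10 * 0.49 / 0.61
= 8.03


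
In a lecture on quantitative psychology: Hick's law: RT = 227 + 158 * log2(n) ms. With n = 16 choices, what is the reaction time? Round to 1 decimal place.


RT = 227 + 158 * log2(16)
log2(16) = 4.0
RT = 227 + 158 * 4.0
= 227 + 632.0
= 859.0 ms


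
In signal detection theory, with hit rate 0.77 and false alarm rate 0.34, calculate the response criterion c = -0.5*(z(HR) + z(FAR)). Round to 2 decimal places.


c = -0.5 * (z(HR) + z(FAR))
z(0.77) = 0.7388
z(0.34) = -0.4125
c = -0.5 * (0.7388 + -0.4125)
= -0.5 * 0.3263
= -0.16


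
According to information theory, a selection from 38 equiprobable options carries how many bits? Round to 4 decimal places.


H = log2(n)
H = log2(38)
= 5.2479


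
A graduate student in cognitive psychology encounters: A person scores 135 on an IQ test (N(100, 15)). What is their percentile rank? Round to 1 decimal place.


z = (IQ - mean) / SD
z = (135 - 100) / 15 = 2.3333
Percentile = Phi(2.3333) * 100
Phi(2.3333) = 0.990184
= 99.0


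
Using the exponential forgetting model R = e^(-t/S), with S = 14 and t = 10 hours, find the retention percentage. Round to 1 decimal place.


R = e^(-t/S)
-t/S = -10/14 = -0.714286
R = e^(-0.714286) = 0.489542
Percentage = 0.489542 * 100
= 49.0


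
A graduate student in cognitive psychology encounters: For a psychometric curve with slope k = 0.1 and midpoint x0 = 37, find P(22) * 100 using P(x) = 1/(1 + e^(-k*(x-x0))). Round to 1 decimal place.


P(x) = 1/(1 + e^(-0.1*(22 - 37)))
Exponent = -0.1 * -15 = 1.5
e^(1.5) = 4.481689
P = 1/(1 + 4.481689) = 0.182426
Percentage = 18.2


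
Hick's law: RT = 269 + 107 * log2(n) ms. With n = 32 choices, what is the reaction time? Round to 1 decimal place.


RT = 269 + 107 * log2(32)
log2(32) = 5.0
RT = 269 + 107 * 5.0
= 269 + 535.0
= 804.0 ms


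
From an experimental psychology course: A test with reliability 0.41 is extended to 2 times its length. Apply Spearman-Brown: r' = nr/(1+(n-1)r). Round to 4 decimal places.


r_new = n*r / (1 + (n-1)*r)
Numerator = 2 * 0.41 = 0.82
Denominator = 1 + 1 * 0.41 = 1.41
r_new = 0.82 / 1.41
= 0.5816


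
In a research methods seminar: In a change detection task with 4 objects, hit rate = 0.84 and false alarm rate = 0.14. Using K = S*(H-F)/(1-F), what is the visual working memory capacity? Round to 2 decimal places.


K = S * (H - F) / (1 - F)
H - F = 0.7
1 - F = 0.86
K = 4 * 0.7 / 0.86
= 3.26


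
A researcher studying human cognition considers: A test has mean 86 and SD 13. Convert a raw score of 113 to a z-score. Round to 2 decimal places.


z = (X - mu) / sigma
= (113 - 86) / 13
= 27 / 13
= 2.08


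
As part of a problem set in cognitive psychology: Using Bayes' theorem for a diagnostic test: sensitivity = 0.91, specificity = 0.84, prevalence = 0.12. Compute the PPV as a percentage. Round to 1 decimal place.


PPV = (sens * prev) / (sens * prev + (1-spec) * (1-prev))
Numerator = 0.91 * 0.12 = 0.1092
P(positive and no disease) = (1 - spec) * (1 - prev) = (1 - 0.84) * (1 - 0.12) = 0.1408
Denominator = 0.1092 + 0.1408 = 0.25
PPV = 0.1092 / 0.25 = 0.4368
As percentage = 43.7


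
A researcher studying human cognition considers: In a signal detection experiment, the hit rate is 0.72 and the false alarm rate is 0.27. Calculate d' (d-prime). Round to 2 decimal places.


d' = z(HR) - z(FAR)
z(0.72) = 0.5828
z(0.27) = -0.6128
d' = 0.5828 - -0.6128
= 1.20


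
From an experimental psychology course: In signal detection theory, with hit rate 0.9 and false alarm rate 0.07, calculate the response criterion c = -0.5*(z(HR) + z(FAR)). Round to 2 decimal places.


c = -0.5 * (z(HR) + z(FAR))
z(0.9) = 1.2816
z(0.07) = -1.4758
c = -0.5 * (1.2816 + -1.4758)
= -0.5 * -0.1942
= 0.10


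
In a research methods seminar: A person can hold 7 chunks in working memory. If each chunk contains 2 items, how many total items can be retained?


Total items = chunks * items_per_chunk
= 7 * 2
= 14


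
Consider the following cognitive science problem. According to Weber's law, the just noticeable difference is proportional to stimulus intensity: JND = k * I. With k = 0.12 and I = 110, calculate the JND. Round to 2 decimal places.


JND = k * I
JND = 0.12 * 110
= 13.20


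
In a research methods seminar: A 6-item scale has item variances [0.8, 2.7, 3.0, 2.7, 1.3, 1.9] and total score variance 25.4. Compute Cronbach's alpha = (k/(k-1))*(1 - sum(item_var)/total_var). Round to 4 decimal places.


alpha = (k/(k-1)) * (1 - sum(s_i^2)/s_total^2)
sum(item variances) = 12.4
k/(k-1) = 6/5 = 1.2
1 - 12.4/25.4 = 1 - 0.488189 = 0.511811
alpha = 1.2 * 0.511811
= 0.6142


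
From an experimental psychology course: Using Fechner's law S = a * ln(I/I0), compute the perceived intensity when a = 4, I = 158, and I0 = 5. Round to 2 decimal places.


S = 4 * ln(158/5)
I/I0 = 31.6
ln(31.6) = 3.4532
S = 4 * 3.4532
= 13.81


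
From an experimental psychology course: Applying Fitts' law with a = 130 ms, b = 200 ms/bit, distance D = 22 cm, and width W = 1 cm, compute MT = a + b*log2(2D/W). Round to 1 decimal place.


MT = 130 + 200 * log2(2*22/1)
2D/W = 44.0
log2(44.0) = 5.4594
MT = 130 + 200 * 5.4594
= 1221.9 ms


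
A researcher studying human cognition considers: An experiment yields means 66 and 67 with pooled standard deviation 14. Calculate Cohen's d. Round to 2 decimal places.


Cohen's d = (M1 - M2) / S_pooled
= (66 - 67) / 14
= -1 / 14
= -0.07


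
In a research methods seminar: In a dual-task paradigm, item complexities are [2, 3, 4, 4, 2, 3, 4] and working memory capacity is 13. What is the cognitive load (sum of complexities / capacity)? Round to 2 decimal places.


Total complexity = 2 + 3 + 4 + 4 + 2 + 3 + 4 = 22
Load = total / capacity = 22 / 13
= 1.69


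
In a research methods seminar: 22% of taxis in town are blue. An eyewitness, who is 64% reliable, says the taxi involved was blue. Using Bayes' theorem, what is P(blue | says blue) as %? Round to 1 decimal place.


P(blue | says blue) = P(says blue | blue)*P(blue) / [P(says blue | blue)*P(blue) + P(says blue | not blue)*P(not blue)]
Numerator = 0.64 * 0.22 = 0.1408
False identification = 0.36 * 0.78 = 0.2808
P = 0.1408 / (0.1408 + 0.2808)
= 0.1408 / 0.4216
As percentage = 33.4


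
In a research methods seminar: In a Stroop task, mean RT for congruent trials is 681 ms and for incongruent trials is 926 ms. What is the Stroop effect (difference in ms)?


Stroop effect = RT(incongruent) - RT(congruent)
= 926 - 681
= 245 ms


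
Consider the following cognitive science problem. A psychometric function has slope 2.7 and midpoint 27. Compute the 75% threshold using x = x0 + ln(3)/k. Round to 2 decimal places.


At P = 0.75: 0.75 = 1/(1 + e^(-k*(x-x0)))
Solving: e^(-k*(x-x0)) = 1/3
x = x0 + ln(3)/k
ln(3) = 1.0986
x = 27 + 1.0986/2.7
= 27 + 0.4069
= 27.41


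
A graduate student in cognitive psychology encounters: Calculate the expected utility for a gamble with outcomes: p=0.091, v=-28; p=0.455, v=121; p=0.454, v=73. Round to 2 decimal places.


EU = sum(p_i * v_i)
0.091 * -28 = -2.548
0.455 * 121 = 55.055
0.454 * 73 = 33.142
EU = -2.548 + 55.055 + 33.142
= 85.65


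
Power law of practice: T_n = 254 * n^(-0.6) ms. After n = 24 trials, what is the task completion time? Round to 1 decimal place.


T_n = 254 * 24^(-0.6)
24^(-0.6) = 0.14855
T_n = 254 * 0.14855
= 37.7 ms


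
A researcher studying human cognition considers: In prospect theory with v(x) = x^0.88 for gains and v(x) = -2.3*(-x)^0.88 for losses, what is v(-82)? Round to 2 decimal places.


Since x = -82 < 0, use v(x) = -lambda*(-x)^alpha
(-x) = 82
82^0.88 = 48.3233
v(-82) = -2.3 * 48.3233
= -111.14


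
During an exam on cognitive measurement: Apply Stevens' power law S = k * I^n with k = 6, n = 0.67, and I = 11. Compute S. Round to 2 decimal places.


S = 6 * 11^0.67
11^0.67 = 4.9858
S = 6 * 4.9858
= 29.91


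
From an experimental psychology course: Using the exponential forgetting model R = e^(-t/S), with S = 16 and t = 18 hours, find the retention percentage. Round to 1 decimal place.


R = e^(-t/S)
-t/S = -18/16 = -1.125
R = e^(-1.125) = 0.324652
Percentage = 0.324652 * 100
= 32.5


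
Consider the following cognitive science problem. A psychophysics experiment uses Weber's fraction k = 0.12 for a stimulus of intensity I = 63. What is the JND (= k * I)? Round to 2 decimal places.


JND = k * I
JND = 0.12 * 63
= 7.56


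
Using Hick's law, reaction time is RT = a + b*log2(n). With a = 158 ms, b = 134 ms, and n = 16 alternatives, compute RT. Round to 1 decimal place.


RT = 158 + 134 * log2(16)
log2(16) = 4.0
RT = 158 + 134 * 4.0
= 158 + 536.0
= 694.0 ms


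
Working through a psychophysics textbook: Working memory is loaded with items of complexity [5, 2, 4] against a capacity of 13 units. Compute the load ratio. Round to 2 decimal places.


Total complexity = 5 + 2 + 4 = 11
Load = total / capacity = 11 / 13
= 0.85


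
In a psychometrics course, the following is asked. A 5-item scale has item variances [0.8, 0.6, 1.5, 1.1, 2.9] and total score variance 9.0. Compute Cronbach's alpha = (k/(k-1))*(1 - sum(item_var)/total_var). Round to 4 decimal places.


alpha = (k/(k-1)) * (1 - sum(s_i^2)/s_total^2)
sum(item variances) = 6.9
k/(k-1) = 5/4 = 1.25
1 - 6.9/9.0 = 1 - 0.766667 = 0.233333
alpha = 1.25 * 0.233333
= 0.2917


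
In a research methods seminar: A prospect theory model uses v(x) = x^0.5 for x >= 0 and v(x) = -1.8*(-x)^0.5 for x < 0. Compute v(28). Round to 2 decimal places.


Since x = 28 >= 0, use v(x) = x^0.5
28^0.5 = 5.2915
v(28) = 5.29


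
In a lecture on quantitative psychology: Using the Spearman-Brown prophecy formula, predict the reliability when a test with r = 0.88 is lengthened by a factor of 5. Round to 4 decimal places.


r_new = n*r / (1 + (n-1)*r)
Numerator = 5 * 0.88 = 4.4
Denominator = 1 + 4 * 0.88 = 4.52
r_new = 4.4 / 4.52
= 0.9735


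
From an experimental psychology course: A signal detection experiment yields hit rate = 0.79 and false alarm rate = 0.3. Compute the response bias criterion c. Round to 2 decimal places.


c = -0.5 * (z(HR) + z(FAR))
z(0.79) = 0.8064
z(0.3) = -0.5244
c = -0.5 * (0.8064 + -0.5244)
= -0.5 * 0.282
= -0.14


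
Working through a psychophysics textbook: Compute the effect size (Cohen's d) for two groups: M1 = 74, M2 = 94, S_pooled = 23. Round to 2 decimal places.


Cohen's d = (M1 - M2) / S_pooled
= (74 - 94) / 23
= -20 / 23
= -0.87


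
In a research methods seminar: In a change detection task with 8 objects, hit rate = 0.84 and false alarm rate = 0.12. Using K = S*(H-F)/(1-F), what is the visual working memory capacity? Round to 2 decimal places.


K = S * (H - F) / (1 - F)
H - F = 0.72
1 - F = 0.88
K = 8 * 0.72 / 0.88
= 6.55


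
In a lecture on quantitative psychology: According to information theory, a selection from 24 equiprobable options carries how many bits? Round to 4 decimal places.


H = log2(n)
H = log2(24)
= 4.5850


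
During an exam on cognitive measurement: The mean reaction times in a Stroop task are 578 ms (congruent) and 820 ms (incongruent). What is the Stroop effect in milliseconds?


Stroop effect = RT(incongruent) - RT(congruent)
= 820 - 578
= 242 ms


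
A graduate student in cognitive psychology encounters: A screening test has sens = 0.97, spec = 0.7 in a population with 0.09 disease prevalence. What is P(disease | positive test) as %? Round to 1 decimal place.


PPV = (sens * prev) / (sens * prev + (1-spec) * (1-prev))
Numerator = 0.97 * 0.09 = 0.0873
P(positive and no disease) = (1 - spec) * (1 - prev) = (1 - 0.7) * (1 - 0.09) = 0.273
Denominator = 0.0873 + 0.273 = 0.3603
PPV = 0.0873 / 0.3603 = 0.242298
As percentage = 24.2


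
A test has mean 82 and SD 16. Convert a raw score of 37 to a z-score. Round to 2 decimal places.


z = (X - mu) / sigma
= (37 - 82) / 16
= -45 / 16
= -2.81


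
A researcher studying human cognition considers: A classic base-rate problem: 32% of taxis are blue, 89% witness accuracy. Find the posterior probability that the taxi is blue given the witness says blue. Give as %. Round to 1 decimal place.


P(blue | says blue) = P(says blue | blue)*P(blue) / [P(says blue | blue)*P(blue) + P(says blue | not blue)*P(not blue)]
Numerator = 0.89 * 0.32 = 0.2848
False identification = 0.11 * 0.68 = 0.0748
P = 0.2848 / (0.2848 + 0.0748)
= 0.2848 / 0.3596
As percentage = 79.2


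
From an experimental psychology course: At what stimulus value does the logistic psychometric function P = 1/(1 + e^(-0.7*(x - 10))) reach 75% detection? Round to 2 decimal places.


At P = 0.75: 0.75 = 1/(1 + e^(-k*(x-x0)))
Solving: e^(-k*(x-x0)) = 1/3
x = x0 + ln(3)/k
ln(3) = 1.0986
x = 10 + 1.0986/0.7
= 10 + 1.5694
= 11.57


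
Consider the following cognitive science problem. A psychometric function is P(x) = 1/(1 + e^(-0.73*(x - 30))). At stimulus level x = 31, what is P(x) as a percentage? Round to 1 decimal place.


P(x) = 1/(1 + e^(-0.73*(31 - 30)))
Exponent = -0.73 * 1 = -0.73
e^(-0.73) = 0.481909
P = 1/(1 + 0.481909) = 0.674805
Percentage = 67.5


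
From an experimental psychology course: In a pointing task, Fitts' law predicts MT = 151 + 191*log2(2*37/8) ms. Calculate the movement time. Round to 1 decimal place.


MT = 151 + 191 * log2(2*37/8)
2D/W = 9.25
log2(9.25) = 3.2095
MT = 151 + 191 * 3.2095
= 764.0 ms


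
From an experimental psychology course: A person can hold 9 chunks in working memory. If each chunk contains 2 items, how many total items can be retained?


Total items = chunks * items_per_chunk
= 9 * 2
= 18


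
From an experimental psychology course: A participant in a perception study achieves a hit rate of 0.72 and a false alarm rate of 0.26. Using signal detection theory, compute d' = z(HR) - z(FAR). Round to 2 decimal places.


d' = z(HR) - z(FAR)
z(0.72) = 0.5828
z(0.26) = -0.6433
d' = 0.5828 - -0.6433
= 1.23


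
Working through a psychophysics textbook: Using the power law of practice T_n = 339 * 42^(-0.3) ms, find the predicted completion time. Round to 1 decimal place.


T_n = 339 * 42^(-0.3)
42^(-0.3) = 0.325856
T_n = 339 * 0.325856
= 110.5 ms


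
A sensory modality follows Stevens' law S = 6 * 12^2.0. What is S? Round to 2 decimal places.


S = 6 * 12^2.0
12^2.0 = 144.0
S = 6 * 144.0
= 864.00


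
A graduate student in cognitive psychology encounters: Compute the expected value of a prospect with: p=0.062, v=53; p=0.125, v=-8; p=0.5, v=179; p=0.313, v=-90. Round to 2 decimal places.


EU = sum(p_i * v_i)
0.062 * 53 = 3.286
0.125 * -8 = -1.0
0.5 * 179 = 89.5
0.313 * -90 = -28.17
EU = 3.286 + -1.0 + 89.5 + -28.17
= 63.62


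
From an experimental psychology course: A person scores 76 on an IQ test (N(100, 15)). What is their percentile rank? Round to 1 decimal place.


z = (IQ - mean) / SD
z = (76 - 100) / 15 = -1.6
Percentile = Phi(-1.6) * 100
Phi(-1.6) = 0.054799
= 5.5


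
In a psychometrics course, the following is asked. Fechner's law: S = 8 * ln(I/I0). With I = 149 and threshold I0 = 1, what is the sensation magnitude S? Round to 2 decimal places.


S = 8 * ln(149/1)
I/I0 = 149.0
ln(149.0) = 5.0039
S = 8 * 5.0039
= 40.03


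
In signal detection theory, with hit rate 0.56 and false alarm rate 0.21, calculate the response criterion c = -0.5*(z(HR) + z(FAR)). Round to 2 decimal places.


c = -0.5 * (z(HR) + z(FAR))
z(0.56) = 0.151
z(0.21) = -0.8064
c = -0.5 * (0.151 + -0.8064)
= -0.5 * -0.6554
= 0.33


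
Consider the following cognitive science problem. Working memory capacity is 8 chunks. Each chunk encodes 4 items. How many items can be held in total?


Total items = chunks * items_per_chunk
= 8 * 4
= 32


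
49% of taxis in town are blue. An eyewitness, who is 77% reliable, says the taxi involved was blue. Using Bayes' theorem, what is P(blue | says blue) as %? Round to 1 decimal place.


P(blue | says blue) = P(says blue | blue)*P(blue) / [P(says blue | blue)*P(blue) + P(says blue | not blue)*P(not blue)]
Numerator = 0.77 * 0.49 = 0.3773
False identification = 0.23 * 0.51 = 0.1173
P = 0.3773 / (0.3773 + 0.1173)
= 0.3773 / 0.4946
As percentage = 76.3


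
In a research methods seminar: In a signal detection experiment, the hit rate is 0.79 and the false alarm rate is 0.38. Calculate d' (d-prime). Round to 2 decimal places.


d' = z(HR) - z(FAR)
z(0.79) = 0.8064
z(0.38) = -0.3055
d' = 0.8064 - -0.3055
= 1.11


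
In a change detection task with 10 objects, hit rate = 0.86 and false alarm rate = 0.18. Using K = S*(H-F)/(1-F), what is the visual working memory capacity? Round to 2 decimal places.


K = S * (H - F) / (1 - F)
H - F = 0.68
1 - F = 0.82
K = 10 * 0.68 / 0.82
= 8.29


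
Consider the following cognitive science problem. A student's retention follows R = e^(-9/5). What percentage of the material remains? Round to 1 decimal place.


R = e^(-t/S)
-t/S = -9/5 = -1.8
R = e^(-1.8) = 0.165299
Percentage = 0.165299 * 100
= 16.5


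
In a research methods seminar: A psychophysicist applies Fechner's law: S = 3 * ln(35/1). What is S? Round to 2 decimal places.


S = 3 * ln(35/1)
I/I0 = 35.0
ln(35.0) = 3.5553
S = 3 * 3.5553
= 10.67


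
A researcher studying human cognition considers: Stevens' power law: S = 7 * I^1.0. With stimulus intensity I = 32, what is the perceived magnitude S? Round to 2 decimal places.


S = 7 * 32^1.0
32^1.0 = 32.0
S = 7 * 32.0
= 224.00


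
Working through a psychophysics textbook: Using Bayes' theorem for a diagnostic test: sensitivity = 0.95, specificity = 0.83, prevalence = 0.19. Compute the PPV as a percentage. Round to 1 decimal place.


PPV = (sens * prev) / (sens * prev + (1-spec) * (1-prev))
Numerator = 0.95 * 0.19 = 0.1805
P(positive and no disease) = (1 - spec) * (1 - prev) = (1 - 0.83) * (1 - 0.19) = 0.1377
Denominator = 0.1805 + 0.1377 = 0.3182
PPV = 0.1805 / 0.3182 = 0.567253
As percentage = 56.7


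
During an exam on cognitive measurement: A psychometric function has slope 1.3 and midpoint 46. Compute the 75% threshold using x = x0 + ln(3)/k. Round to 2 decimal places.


At P = 0.75: 0.75 = 1/(1 + e^(-k*(x-x0)))
Solving: e^(-k*(x-x0)) = 1/3
x = x0 + ln(3)/k
ln(3) = 1.0986
x = 46 + 1.0986/1.3
= 46 + 0.8451
= 46.85


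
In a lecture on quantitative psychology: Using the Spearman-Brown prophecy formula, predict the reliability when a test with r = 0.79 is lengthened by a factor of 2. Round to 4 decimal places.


r_new = n*r / (1 + (n-1)*r)
Numerator = 2 * 0.79 = 1.58
Denominator = 1 + 1 * 0.79 = 1.79
r_new = 1.58 / 1.79
= 0.8827


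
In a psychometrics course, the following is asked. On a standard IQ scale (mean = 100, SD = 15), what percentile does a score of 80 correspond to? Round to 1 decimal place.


z = (IQ - mean) / SD
z = (80 - 100) / 15 = -1.3333
Percentile = Phi(-1.3333) * 100
Phi(-1.3333) = 0.091217
= 9.1


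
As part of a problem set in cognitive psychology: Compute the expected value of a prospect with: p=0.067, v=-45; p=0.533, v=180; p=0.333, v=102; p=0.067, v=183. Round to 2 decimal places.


EU = sum(p_i * v_i)
0.067 * -45 = -3.015
0.533 * 180 = 95.94
0.333 * 102 = 33.966
0.067 * 183 = 12.261
EU = -3.015 + 95.94 + 33.966 + 12.261
= 139.15


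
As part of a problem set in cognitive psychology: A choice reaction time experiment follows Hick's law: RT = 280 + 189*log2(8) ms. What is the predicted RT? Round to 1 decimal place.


RT = 280 + 189 * log2(8)
log2(8) = 3.0
RT = 280 + 189 * 3.0
= 280 + 567.0
= 847.0 ms


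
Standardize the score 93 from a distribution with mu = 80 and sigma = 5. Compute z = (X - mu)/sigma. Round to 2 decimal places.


z = (X - mu) / sigma
= (93 - 80) / 5
= 13 / 5
= 2.60


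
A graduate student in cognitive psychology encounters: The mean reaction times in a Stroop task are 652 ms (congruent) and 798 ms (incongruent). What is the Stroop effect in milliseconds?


Stroop effect = RT(incongruent) - RT(congruent)
= 798 - 652
= 146 ms


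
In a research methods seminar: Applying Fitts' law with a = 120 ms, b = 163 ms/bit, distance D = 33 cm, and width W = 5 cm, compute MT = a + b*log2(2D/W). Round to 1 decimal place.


MT = 120 + 163 * log2(2*33/5)
2D/W = 13.2
log2(13.2) = 3.7225
MT = 120 + 163 * 3.7225
= 726.8 ms


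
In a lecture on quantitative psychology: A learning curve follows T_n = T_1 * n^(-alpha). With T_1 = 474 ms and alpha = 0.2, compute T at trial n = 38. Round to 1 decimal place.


T_n = 474 * 38^(-0.2)
38^(-0.2) = 0.483107
T_n = 474 * 0.483107
= 229.0 ms


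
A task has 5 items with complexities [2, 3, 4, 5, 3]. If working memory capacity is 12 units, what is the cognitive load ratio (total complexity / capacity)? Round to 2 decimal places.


Total complexity = 2 + 3 + 4 + 5 + 3 = 17
Load = total / capacity = 17 / 12
= 1.42


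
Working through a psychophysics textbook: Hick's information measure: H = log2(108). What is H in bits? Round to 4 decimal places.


H = log2(n)
H = log2(108)
= 6.7549


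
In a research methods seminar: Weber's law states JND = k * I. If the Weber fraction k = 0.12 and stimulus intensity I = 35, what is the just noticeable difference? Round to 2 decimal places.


JND = k * I
JND = 0.12 * 35
= 4.20


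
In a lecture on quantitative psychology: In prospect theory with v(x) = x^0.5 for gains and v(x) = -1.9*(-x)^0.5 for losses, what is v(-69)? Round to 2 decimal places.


Since x = -69 < 0, use v(x) = -lambda*(-x)^alpha
(-x) = 69
69^0.5 = 8.3066
v(-69) = -1.9 * 8.3066
= -15.78


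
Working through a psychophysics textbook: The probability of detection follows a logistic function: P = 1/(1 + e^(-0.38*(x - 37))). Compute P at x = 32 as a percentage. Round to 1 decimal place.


P(x) = 1/(1 + e^(-0.38*(32 - 37)))
Exponent = -0.38 * -5 = 1.9
e^(1.9) = 6.685894
P = 1/(1 + 6.685894) = 0.130108
Percentage = 13.0


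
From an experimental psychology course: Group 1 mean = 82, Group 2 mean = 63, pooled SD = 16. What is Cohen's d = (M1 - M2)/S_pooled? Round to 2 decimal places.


Cohen's d = (M1 - M2) / S_pooled
= (82 - 63) / 16
= 19 / 16
= 1.19


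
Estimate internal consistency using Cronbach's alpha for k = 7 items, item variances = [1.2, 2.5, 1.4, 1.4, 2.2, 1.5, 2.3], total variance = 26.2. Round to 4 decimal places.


alpha = (k/(k-1)) * (1 - sum(s_i^2)/s_total^2)
sum(item variances) = 12.5
k/(k-1) = 7/6 = 1.166667
1 - 12.5/26.2 = 1 - 0.477099 = 0.522901
alpha = 1.166667 * 0.522901
= 0.6101


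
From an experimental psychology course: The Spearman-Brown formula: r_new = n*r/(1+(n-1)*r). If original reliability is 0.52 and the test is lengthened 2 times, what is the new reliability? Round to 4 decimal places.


r_new = n*r / (1 + (n-1)*r)
Numerator = 2 * 0.52 = 1.04
Denominator = 1 + 1 * 0.52 = 1.52
r_new = 1.04 / 1.52
= 0.6842


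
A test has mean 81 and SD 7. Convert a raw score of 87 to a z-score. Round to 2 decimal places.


z = (X - mu) / sigma
= (87 - 81) / 7
= 6 / 7
= 0.86


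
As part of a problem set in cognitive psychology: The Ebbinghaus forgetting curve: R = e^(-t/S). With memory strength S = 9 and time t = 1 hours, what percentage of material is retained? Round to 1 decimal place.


R = e^(-t/S)
-t/S = -1/9 = -0.111111
R = e^(-0.111111) = 0.894839
Percentage = 0.894839 * 100
= 89.5


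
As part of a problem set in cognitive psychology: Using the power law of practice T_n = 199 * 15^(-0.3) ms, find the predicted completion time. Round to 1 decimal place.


T_n = 199 * 15^(-0.3)
15^(-0.3) = 0.443785
T_n = 199 * 0.443785
= 88.3 ms


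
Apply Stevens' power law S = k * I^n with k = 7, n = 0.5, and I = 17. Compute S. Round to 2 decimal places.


S = 7 * 17^0.5
17^0.5 = 4.1231
S = 7 * 4.1231
= 28.86


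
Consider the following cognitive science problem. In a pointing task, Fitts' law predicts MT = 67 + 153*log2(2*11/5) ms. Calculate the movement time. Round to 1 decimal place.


MT = 67 + 153 * log2(2*11/5)
2D/W = 4.4
log2(4.4) = 2.1375
MT = 67 + 153 * 2.1375
= 394.0 ms


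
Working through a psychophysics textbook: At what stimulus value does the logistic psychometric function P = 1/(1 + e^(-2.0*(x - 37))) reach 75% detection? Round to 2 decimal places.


At P = 0.75: 0.75 = 1/(1 + e^(-k*(x-x0)))
Solving: e^(-k*(x-x0)) = 1/3
x = x0 + ln(3)/k
ln(3) = 1.0986
x = 37 + 1.0986/2.0
= 37 + 0.5493
= 37.55


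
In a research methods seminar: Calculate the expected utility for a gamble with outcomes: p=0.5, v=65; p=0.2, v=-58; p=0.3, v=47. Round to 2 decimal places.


EU = sum(p_i * v_i)
0.5 * 65 = 32.5
0.2 * -58 = -11.6
0.3 * 47 = 14.1
EU = 32.5 + -11.6 + 14.1
= 35.00


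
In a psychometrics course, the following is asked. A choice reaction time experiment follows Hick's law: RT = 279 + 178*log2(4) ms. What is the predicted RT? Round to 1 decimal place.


RT = 279 + 178 * log2(4)
log2(4) = 2.0
RT = 279 + 178 * 2.0
= 279 + 356.0
= 635.0 ms


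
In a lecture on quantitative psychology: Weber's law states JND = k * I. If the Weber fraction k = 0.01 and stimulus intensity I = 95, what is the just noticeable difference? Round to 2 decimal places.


JND = k * I
JND = 0.01 * 95
= 0.95


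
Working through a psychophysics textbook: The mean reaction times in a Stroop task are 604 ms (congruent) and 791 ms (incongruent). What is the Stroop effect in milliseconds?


Stroop effect = RT(incongruent) - RT(congruent)
= 791 - 604
= 187 ms


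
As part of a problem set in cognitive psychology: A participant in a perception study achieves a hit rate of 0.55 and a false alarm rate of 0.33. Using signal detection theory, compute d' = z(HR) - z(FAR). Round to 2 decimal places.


d' = z(HR) - z(FAR)
z(0.55) = 0.1257
z(0.33) = -0.4399
d' = 0.1257 - -0.4399
= 0.57


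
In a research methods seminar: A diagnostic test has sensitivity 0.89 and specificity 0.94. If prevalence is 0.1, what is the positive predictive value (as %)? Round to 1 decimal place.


PPV = (sens * prev) / (sens * prev + (1-spec) * (1-prev))
Numerator = 0.89 * 0.1 = 0.089
P(positive and no disease) = (1 - spec) * (1 - prev) = (1 - 0.94) * (1 - 0.1) = 0.054
Denominator = 0.089 + 0.054 = 0.143
PPV = 0.089 / 0.143 = 0.622378
As percentage = 62.2


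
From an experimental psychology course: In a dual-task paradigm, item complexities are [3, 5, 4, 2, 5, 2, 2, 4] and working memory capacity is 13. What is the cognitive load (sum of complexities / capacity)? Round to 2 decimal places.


Total complexity = 3 + 5 + 4 + 2 + 5 + 2 + 2 + 4 = 27
Load = total / capacity = 27 / 13
= 2.08


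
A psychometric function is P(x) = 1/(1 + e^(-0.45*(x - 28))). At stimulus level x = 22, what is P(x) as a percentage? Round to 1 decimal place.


P(x) = 1/(1 + e^(-0.45*(22 - 28)))
Exponent = -0.45 * -6 = 2.7
e^(2.7) = 14.879732
P = 1/(1 + 14.879732) = 0.062973
Percentage = 6.3


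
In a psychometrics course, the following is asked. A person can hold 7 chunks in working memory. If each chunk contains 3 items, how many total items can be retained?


Total items = chunks * items_per_chunk
= 7 * 3
= 21


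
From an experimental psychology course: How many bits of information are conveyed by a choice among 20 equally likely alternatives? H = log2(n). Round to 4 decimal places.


H = log2(n)
H = log2(20)
= 4.3219


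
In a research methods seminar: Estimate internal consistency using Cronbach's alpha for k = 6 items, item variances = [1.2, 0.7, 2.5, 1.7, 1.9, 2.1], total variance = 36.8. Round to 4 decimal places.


alpha = (k/(k-1)) * (1 - sum(s_i^2)/s_total^2)
sum(item variances) = 10.1
k/(k-1) = 6/5 = 1.2
1 - 10.1/36.8 = 1 - 0.274457 = 0.725543
alpha = 1.2 * 0.725543
= 0.8707


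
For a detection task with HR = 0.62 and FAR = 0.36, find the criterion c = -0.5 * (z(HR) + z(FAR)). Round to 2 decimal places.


c = -0.5 * (z(HR) + z(FAR))
z(0.62) = 0.3055
z(0.36) = -0.3585
c = -0.5 * (0.3055 + -0.3585)
= -0.5 * -0.053
= 0.03


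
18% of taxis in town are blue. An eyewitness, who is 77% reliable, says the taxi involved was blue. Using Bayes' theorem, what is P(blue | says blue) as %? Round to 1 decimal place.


P(blue | says blue) = P(says blue | blue)*P(blue) / [P(says blue | blue)*P(blue) + P(says blue | not blue)*P(not blue)]
Numerator = 0.77 * 0.18 = 0.1386
False identification = 0.23 * 0.82 = 0.1886
P = 0.1386 / (0.1386 + 0.1886)
= 0.1386 / 0.3272
As percentage = 42.4


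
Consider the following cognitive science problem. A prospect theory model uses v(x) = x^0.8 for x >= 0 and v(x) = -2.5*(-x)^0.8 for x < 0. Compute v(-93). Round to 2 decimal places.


Since x = -93 < 0, use v(x) = -lambda*(-x)^alpha
(-x) = 93
93^0.8 = 37.5653
v(-93) = -2.5 * 37.5653
= -93.91


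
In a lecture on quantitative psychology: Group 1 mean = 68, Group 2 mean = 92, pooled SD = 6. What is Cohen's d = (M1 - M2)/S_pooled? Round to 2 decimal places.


Cohen's d = (M1 - M2) / S_pooled
= (68 - 92) / 6
= -24 / 6
= -4.00


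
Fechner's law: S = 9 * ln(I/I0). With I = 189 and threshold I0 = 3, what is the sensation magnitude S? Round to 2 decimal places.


S = 9 * ln(189/3)
I/I0 = 63.0
ln(63.0) = 4.1431
S = 9 * 4.1431
= 37.29


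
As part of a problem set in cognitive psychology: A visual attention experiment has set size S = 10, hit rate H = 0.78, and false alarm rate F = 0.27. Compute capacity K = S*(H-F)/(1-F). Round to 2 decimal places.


K = S * (H - F) / (1 - F)
H - F = 0.51
1 - F = 0.73
K = 10 * 0.51 / 0.73
= 6.99


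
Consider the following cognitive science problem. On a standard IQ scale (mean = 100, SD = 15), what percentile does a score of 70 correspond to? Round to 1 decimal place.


z = (IQ - mean) / SD
z = (70 - 100) / 15 = -2.0
Percentile = Phi(-2.0) * 100
Phi(-2.0) = 0.02275
= 2.3


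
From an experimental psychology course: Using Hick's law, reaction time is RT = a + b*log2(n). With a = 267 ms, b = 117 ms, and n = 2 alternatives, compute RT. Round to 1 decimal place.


RT = 267 + 117 * log2(2)
log2(2) = 1.0
RT = 267 + 117 * 1.0
= 267 + 117.0
= 384.0 ms


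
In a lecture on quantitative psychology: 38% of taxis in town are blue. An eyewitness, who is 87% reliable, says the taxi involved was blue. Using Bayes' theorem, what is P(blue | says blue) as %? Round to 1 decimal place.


P(blue | says blue) = P(says blue | blue)*P(blue) / [P(says blue | blue)*P(blue) + P(says blue | not blue)*P(not blue)]
Numerator = 0.87 * 0.38 = 0.3306
False identification = 0.13 * 0.62 = 0.0806
P = 0.3306 / (0.3306 + 0.0806)
= 0.3306 / 0.4112
As percentage = 80.4


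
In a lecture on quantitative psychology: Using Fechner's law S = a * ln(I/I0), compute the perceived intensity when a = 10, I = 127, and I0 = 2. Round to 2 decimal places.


S = 10 * ln(127/2)
I/I0 = 63.5
ln(63.5) = 4.151
S = 10 * 4.151
= 41.51


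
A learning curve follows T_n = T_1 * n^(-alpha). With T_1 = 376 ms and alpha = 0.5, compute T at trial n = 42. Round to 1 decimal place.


T_n = 376 * 42^(-0.5)
42^(-0.5) = 0.154303
T_n = 376 * 0.154303
= 58.0 ms


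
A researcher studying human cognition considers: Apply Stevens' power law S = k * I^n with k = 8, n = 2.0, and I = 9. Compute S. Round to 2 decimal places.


S = 8 * 9^2.0
9^2.0 = 81.0
S = 8 * 81.0
= 648.00


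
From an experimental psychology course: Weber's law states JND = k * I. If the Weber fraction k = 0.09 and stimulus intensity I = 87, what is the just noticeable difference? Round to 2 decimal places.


JND = k * I
JND = 0.09 * 87
= 7.83


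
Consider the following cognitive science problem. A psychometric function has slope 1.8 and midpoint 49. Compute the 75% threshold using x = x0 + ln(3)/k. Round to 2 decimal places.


At P = 0.75: 0.75 = 1/(1 + e^(-k*(x-x0)))
Solving: e^(-k*(x-x0)) = 1/3
x = x0 + ln(3)/k
ln(3) = 1.0986
x = 49 + 1.0986/1.8
= 49 + 0.6103
= 49.61


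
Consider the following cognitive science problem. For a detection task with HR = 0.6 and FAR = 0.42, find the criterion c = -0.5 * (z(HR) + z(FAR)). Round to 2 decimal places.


c = -0.5 * (z(HR) + z(FAR))
z(0.6) = 0.2533
z(0.42) = -0.2019
c = -0.5 * (0.2533 + -0.2019)
= -0.5 * 0.0514
= -0.03


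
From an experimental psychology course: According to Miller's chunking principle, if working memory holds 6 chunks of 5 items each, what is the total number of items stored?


Total items = chunks * items_per_chunk
= 6 * 5
= 30


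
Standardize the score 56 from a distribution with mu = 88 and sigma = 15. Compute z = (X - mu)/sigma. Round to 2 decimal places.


z = (X - mu) / sigma
= (56 - 88) / 15
= -32 / 15
= -2.13


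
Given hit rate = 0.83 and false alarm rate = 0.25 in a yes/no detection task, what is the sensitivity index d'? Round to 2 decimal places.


d' = z(HR) - z(FAR)
z(0.83) = 0.9542
z(0.25) = -0.6745
d' = 0.9542 - -0.6745
= 1.63


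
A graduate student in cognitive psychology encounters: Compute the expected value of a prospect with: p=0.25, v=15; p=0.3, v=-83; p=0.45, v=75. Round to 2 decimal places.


EU = sum(p_i * v_i)
0.25 * 15 = 3.75
0.3 * -83 = -24.9
0.45 * 75 = 33.75
EU = 3.75 + -24.9 + 33.75
= 12.60


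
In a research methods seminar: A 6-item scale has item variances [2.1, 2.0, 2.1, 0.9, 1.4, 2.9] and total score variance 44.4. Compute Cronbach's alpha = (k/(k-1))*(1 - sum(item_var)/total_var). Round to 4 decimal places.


alpha = (k/(k-1)) * (1 - sum(s_i^2)/s_total^2)
sum(item variances) = 11.4
k/(k-1) = 6/5 = 1.2
1 - 11.4/44.4 = 1 - 0.256757 = 0.743243
alpha = 1.2 * 0.743243
= 0.8919


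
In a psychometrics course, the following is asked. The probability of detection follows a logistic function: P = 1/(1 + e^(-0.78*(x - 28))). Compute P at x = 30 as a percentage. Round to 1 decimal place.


P(x) = 1/(1 + e^(-0.78*(30 - 28)))
Exponent = -0.78 * 2 = -1.56
e^(-1.56) = 0.210136
P = 1/(1 + 0.210136) = 0.826353
Percentage = 82.6


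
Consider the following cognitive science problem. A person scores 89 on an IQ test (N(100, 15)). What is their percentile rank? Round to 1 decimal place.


z = (IQ - mean) / SD
z = (89 - 100) / 15 = -0.7333
Percentile = Phi(-0.7333) * 100
Phi(-0.7333) = 0.231688
= 23.2


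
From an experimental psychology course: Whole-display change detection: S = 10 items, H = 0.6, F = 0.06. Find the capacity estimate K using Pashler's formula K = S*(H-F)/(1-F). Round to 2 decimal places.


K = S * (H - F) / (1 - F)
H - F = 0.54
1 - F = 0.94
K = 10 * 0.54 / 0.94
= 5.74


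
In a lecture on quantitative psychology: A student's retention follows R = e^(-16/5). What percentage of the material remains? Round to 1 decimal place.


R = e^(-t/S)
-t/S = -16/5 = -3.2
R = e^(-3.2) = 0.040762
Percentage = 0.040762 * 100
= 4.1
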